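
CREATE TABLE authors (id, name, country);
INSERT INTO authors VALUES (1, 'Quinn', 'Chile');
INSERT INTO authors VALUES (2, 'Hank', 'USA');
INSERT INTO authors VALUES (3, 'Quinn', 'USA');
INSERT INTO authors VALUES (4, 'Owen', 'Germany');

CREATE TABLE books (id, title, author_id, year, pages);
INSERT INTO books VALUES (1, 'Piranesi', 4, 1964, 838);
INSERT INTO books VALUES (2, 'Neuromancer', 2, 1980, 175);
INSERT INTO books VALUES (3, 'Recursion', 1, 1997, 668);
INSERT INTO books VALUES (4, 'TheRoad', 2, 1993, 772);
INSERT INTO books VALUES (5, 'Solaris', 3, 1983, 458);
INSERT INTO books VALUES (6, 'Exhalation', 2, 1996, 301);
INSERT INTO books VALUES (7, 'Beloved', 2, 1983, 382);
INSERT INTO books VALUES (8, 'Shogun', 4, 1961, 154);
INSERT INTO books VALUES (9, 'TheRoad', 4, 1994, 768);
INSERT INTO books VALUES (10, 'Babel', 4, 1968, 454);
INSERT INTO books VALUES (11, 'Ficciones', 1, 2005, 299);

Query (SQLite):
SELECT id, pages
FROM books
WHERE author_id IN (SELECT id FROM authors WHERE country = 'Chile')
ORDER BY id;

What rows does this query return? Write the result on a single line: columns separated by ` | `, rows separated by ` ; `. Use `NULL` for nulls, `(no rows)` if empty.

Inner query: authors.id where country = 'Chile'.
Outer: keep books rows whose author_id is in that set.
Inner query → {1}

3 | 668 ; 11 | 299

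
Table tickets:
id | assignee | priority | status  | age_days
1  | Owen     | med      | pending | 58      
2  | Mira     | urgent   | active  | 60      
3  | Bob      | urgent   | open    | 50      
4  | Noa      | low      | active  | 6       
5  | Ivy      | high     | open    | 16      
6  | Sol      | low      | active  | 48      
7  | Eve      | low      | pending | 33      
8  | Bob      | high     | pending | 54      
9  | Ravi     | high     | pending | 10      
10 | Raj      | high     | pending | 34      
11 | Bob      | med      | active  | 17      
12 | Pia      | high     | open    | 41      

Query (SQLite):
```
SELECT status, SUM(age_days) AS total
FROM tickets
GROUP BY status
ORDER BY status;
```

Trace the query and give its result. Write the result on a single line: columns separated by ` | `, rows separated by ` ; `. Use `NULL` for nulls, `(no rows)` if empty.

Partition tickets by status; compute SUM(age_days) within each group.
  active: ids {2, 4, 6, 11} → SUM(age_days)=131
  open: ids {3, 5, 12} → SUM(age_days)=107
  pending: ids {1, 7, 8, 9, 10} → SUM(age_days)=189

active | 131 ; open | 107 ; pending | 189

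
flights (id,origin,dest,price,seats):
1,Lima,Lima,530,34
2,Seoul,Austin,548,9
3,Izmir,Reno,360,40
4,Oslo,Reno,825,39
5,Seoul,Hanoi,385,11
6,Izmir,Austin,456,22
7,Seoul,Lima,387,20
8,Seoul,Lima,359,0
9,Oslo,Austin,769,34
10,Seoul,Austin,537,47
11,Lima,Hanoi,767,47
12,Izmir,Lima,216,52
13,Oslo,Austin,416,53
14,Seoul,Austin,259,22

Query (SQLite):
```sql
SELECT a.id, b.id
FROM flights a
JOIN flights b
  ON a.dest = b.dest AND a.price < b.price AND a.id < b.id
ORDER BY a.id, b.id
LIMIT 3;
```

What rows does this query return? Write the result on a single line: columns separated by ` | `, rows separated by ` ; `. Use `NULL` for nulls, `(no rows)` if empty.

2 | 9 ; 3 | 4 ; 5 | 11

Pairs (a,b) with same dest, a.price < b.price, a.id < b.id.
dest groups: Austin:{2,6,9,10,13,14} Hanoi:{5,11} Lima:{1,7,8,12} Reno:{3,4}
Ordered by (a.id, b.id); first 3.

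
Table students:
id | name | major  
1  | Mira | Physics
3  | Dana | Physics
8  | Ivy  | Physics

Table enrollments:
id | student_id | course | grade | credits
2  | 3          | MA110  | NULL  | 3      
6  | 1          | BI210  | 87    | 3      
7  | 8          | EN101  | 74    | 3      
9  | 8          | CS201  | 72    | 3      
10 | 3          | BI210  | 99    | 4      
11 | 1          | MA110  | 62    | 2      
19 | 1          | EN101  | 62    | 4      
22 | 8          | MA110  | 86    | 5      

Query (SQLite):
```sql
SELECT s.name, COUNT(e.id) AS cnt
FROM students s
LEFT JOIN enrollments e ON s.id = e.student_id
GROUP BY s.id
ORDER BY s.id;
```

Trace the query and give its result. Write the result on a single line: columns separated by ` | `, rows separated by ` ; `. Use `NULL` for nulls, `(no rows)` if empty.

Mira | 3 ; Dana | 2 ; Ivy | 3

LEFT JOIN keeps every students row; unmatched ones get NULL for enrollments columns.
Group by students.id and compute COUNT(e.id). COUNT(col) of an all-NULL group is 0.
  1: ids {6, 11, 19} → COUNT(e.id)=3
  3: ids {2, 10} → COUNT(e.id)=2
  8: ids {7, 9, 22} → COUNT(e.id)=3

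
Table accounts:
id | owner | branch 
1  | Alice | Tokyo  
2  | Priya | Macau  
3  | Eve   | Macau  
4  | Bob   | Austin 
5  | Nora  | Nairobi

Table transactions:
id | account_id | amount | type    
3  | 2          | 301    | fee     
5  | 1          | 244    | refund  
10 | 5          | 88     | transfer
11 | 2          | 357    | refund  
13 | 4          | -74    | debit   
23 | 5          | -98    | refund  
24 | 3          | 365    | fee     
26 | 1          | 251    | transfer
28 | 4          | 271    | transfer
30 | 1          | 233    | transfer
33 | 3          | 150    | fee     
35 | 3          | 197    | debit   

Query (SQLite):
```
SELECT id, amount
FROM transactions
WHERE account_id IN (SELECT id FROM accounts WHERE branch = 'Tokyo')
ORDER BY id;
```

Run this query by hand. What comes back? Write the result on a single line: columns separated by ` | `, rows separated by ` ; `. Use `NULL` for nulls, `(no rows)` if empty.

Inner query: accounts.id where branch = 'Tokyo'.
Outer: keep transactions rows whose account_id is in that set.
Inner query → {1}

5 | 244 ; 26 | 251 ; 30 | 233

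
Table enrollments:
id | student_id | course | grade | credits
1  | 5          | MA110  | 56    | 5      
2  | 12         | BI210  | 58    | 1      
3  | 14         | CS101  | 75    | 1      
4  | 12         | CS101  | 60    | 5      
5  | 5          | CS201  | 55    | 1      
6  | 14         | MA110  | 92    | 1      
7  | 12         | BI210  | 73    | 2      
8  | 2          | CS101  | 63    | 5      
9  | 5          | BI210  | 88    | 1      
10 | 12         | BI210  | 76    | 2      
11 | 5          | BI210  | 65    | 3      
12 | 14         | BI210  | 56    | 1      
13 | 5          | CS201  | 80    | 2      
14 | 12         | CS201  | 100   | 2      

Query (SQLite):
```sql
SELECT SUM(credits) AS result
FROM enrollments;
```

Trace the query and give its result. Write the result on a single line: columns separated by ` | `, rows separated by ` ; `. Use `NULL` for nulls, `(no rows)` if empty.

32

All credits values: [5, 1, 1, 5, 1, 1, 2, 5, 1, 2, 3, 1, 2, 2].
SUM of non-NULL values = 32.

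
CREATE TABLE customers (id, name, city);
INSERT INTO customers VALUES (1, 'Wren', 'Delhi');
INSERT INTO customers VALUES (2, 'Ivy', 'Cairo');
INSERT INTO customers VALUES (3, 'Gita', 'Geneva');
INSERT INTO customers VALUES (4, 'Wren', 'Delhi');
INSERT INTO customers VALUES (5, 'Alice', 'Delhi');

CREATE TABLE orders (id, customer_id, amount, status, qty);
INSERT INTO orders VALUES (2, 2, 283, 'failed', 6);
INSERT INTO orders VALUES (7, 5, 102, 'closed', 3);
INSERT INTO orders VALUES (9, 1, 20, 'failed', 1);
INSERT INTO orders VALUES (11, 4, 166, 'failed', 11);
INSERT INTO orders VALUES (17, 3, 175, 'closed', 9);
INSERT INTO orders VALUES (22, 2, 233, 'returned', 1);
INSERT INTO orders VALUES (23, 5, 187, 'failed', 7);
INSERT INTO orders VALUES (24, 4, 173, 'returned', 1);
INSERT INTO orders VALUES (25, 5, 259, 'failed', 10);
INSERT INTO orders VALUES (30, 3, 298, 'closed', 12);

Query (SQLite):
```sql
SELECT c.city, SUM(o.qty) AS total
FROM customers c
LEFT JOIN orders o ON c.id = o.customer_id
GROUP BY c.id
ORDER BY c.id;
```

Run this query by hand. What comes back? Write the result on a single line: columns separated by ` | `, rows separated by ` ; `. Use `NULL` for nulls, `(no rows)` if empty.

LEFT JOIN keeps every customers row; unmatched ones get NULL for orders columns.
Group by customers.id and compute SUM(o.qty). SUM over an all-NULL group is NULL.
  1: ids {9} → SUM(o.qty)=1
  2: ids {2, 22} → SUM(o.qty)=7
  3: ids {17, 30} → SUM(o.qty)=21
  4: ids {11, 24} → SUM(o.qty)=12
  5: ids {7, 23, 25} → SUM(o.qty)=20

Delhi | 1 ; Cairo | 7 ; Geneva | 21 ; Delhi | 12 ; Delhi | 20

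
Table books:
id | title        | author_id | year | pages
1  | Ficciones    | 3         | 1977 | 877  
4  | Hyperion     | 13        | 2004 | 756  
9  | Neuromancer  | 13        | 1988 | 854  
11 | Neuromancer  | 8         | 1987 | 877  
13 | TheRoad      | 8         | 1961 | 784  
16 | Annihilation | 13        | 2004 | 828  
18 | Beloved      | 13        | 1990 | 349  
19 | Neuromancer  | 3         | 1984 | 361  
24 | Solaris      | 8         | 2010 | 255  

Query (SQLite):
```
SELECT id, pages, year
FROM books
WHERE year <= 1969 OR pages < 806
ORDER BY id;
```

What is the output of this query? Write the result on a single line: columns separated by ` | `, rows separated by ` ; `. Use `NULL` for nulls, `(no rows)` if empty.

4 | 756 | 2004 ; 13 | 784 | 1961 ; 18 | 349 | 1990 ; 19 | 361 | 1984 ; 24 | 255 | 2010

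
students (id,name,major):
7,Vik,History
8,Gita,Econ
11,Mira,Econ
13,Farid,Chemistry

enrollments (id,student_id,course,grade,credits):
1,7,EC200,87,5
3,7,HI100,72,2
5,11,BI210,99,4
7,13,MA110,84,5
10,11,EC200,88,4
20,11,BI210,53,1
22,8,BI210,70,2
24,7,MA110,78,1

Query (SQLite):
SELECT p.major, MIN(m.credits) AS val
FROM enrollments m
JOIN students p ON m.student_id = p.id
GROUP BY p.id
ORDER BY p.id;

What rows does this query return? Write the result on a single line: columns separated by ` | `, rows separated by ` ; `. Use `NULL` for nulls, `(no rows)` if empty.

Join each enrollments row to its students via student_id.
Group joined rows by students.id; compute MIN(m.credits) per group.
  7: ids {1, 3, 24} → MIN(m.credits)=1
  8: ids {22} → MIN(m.credits)=2
  11: ids {5, 10, 20} → MIN(m.credits)=1
  13: ids {7} → MIN(m.credits)=5

History | 1 ; Econ | 2 ; Econ | 1 ; Chemistry | 5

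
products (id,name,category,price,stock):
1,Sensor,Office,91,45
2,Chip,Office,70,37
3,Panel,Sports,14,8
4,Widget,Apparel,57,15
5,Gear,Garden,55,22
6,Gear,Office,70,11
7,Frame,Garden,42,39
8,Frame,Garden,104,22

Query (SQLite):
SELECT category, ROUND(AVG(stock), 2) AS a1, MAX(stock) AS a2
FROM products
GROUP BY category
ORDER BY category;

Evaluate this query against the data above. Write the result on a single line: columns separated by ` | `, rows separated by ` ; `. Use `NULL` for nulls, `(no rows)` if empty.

Group products by category.
Per group compute: ROUND(AVG(stock), 2), MAX(stock).
  Apparel: ids {4} → ROUND(AVG(stock), 2)=15, MAX(stock)=15
  Garden: ids {5, 7, 8} → ROUND(AVG(stock), 2)=27.67, MAX(stock)=39
  Office: ids {1, 2, 6} → ROUND(AVG(stock), 2)=31, MAX(stock)=45
  Sports: ids {3} → ROUND(AVG(stock), 2)=8, MAX(stock)=8

Apparel | 15 | 15 ; Garden | 27.67 | 39 ; Office | 31 | 45 ; Sports | 8 | 8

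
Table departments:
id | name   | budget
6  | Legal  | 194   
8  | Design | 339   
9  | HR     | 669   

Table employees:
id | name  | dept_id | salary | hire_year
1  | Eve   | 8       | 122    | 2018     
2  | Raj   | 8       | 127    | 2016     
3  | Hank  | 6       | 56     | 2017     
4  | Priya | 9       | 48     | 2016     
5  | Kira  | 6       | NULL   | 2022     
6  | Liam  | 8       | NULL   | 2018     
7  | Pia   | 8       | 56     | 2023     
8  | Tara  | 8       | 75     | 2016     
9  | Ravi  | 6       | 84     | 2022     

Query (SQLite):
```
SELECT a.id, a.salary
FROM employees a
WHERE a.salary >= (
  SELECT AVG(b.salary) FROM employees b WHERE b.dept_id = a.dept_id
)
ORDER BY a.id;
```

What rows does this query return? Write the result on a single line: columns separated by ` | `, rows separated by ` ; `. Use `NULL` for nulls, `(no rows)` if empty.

For each employees row a, compute AVG(salary) over rows sharing a.dept_id.
Keep row a if a.salary >= that per-group AVG.
  dept_id=6: AVG(salary) = 70.0
  dept_id=8: AVG(salary) = 95.0
  dept_id=9: AVG(salary) = 48.0

1 | 122 ; 2 | 127 ; 4 | 48 ; 9 | 84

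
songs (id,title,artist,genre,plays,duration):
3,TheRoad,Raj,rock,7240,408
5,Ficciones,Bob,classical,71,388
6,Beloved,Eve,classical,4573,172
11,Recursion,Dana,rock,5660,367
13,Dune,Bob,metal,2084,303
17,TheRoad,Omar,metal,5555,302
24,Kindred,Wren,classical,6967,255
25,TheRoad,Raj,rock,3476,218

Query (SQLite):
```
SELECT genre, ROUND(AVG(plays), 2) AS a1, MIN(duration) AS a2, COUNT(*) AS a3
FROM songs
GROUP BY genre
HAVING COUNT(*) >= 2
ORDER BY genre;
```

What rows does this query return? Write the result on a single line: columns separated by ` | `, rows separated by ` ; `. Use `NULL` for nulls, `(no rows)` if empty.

classical | 3870.33 | 172 | 3 ; metal | 3819.5 | 302 | 2 ; rock | 5458.67 | 218 | 3

Group songs by genre.
Per group compute: ROUND(AVG(plays), 2), MIN(duration), COUNT(*).
HAVING: drop groups with fewer than 2 rows.
  classical: ids {5, 6, 24} → ROUND(AVG(plays), 2)=3870.33, MIN(duration)=172, COUNT(*)=3
  metal: ids {13, 17} → ROUND(AVG(plays), 2)=3819.5, MIN(duration)=302, COUNT(*)=2
  rock: ids {3, 11, 25} → ROUND(AVG(plays), 2)=5458.67, MIN(duration)=218, COUNT(*)=3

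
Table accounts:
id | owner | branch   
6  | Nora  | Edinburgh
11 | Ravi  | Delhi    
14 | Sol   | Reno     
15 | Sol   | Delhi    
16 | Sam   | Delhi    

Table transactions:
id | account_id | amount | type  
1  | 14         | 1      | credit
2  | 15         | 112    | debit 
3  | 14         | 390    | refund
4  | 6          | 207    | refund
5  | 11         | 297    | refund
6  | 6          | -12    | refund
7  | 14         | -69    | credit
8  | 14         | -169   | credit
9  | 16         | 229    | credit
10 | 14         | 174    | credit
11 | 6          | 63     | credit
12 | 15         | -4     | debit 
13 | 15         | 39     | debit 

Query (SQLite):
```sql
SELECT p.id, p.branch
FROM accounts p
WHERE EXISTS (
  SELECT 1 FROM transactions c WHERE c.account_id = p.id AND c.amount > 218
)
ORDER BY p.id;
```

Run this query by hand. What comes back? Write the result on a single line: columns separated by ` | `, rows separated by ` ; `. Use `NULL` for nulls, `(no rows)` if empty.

11 | Delhi ; 14 | Reno ; 16 | Delhi

For each accounts row, check whether any transactions with matching account_id has amount > 218.
Keep rows where that is true.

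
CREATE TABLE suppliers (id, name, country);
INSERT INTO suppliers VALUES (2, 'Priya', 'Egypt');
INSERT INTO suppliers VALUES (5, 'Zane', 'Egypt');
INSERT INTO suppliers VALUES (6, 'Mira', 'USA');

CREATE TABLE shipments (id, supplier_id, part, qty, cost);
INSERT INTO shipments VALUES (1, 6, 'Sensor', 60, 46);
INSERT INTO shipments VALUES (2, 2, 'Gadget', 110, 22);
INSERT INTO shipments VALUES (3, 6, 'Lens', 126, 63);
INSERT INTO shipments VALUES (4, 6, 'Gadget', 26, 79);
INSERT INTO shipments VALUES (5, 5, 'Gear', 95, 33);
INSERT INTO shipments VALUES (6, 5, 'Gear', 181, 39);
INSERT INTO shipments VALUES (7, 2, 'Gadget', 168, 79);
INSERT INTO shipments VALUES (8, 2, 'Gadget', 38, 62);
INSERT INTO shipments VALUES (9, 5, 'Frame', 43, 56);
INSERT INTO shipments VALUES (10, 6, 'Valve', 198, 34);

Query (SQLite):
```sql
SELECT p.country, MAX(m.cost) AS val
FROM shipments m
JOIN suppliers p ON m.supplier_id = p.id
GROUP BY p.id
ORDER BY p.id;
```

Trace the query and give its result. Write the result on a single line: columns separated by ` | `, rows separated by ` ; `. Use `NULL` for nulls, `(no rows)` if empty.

Egypt | 79 ; Egypt | 56 ; USA | 79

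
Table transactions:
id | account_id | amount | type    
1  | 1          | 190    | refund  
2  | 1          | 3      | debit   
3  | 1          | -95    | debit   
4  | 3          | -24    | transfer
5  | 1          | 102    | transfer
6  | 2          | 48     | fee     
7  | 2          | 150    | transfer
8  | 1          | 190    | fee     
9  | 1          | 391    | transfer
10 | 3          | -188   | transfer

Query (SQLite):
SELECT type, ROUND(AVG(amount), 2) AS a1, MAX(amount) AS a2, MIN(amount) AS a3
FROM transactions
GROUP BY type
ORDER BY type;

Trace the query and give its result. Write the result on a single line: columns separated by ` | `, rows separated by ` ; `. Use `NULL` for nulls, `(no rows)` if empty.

Group transactions by type.
Per group compute: ROUND(AVG(amount), 2), MAX(amount), MIN(amount).
  debit: ids {2, 3} → ROUND(AVG(amount), 2)=-46, MAX(amount)=3, MIN(amount)=-95
  fee: ids {6, 8} → ROUND(AVG(amount), 2)=119, MAX(amount)=190, MIN(amount)=48
  refund: ids {1} → ROUND(AVG(amount), 2)=190, MAX(amount)=190, MIN(amount)=190
  transfer: ids {4, 5, 7, 9, 10} → ROUND(AVG(amount), 2)=86.2, MAX(amount)=391, MIN(amount)=-188

debit | -46 | 3 | -95 ; fee | 119 | 190 | 48 ; refund | 190 | 190 | 190 ; transfer | 86.2 | 391 | -188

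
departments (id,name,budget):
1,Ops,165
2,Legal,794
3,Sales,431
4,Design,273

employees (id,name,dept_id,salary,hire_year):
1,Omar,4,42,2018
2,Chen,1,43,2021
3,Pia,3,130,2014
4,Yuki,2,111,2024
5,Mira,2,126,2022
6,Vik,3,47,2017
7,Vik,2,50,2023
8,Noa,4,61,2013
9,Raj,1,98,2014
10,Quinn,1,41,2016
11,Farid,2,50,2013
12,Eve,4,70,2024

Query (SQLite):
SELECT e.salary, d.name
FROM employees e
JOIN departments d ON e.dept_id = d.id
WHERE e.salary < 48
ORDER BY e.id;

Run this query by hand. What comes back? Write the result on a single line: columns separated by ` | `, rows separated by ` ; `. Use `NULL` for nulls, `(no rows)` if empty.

42 | Design ; 43 | Ops ; 47 | Sales ; 41 | Ops

Each employees row matches the departments row where dept_id = departments.id.
Then keep rows with e.salary < 48.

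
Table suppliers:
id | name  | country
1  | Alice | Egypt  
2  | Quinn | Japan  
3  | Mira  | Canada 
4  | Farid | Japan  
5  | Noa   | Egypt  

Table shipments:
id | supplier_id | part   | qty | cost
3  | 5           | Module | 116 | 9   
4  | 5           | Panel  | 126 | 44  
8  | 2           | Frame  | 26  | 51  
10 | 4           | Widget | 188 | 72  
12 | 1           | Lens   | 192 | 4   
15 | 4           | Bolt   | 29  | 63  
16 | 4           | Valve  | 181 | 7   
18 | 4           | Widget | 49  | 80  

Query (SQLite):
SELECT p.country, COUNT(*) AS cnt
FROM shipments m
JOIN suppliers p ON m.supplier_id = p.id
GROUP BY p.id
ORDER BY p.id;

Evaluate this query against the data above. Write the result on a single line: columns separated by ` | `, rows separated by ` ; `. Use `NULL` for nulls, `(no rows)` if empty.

Join each shipments row to its suppliers via supplier_id.
Group joined rows by suppliers.id; compute COUNT(*) per group.
  1: ids {12} → COUNT(*)=1
  2: ids {8} → COUNT(*)=1
  4: ids {10, 15, 16, 18} → COUNT(*)=4
  5: ids {3, 4} → COUNT(*)=2

Egypt | 1 ; Japan | 1 ; Japan | 4 ; Egypt | 2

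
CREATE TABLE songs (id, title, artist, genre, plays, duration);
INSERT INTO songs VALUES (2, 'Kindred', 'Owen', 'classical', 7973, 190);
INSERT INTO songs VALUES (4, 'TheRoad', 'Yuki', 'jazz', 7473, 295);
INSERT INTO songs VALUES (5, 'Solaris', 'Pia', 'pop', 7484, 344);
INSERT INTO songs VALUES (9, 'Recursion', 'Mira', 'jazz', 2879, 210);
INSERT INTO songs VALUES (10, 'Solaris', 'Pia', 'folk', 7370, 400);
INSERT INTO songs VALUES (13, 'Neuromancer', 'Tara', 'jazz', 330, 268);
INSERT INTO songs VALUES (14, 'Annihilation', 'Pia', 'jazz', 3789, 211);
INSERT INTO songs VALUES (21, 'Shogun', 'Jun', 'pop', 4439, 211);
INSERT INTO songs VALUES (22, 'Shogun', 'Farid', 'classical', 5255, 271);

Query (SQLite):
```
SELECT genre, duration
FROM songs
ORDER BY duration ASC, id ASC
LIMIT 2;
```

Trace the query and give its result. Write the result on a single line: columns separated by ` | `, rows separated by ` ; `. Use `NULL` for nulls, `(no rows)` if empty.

classical | 190 ; jazz | 210

Sort by duration asc, tiebreak id asc: (190, id=2), (210, id=9), (211, id=14), (211, id=21), (268, id=13) …. Take first 2.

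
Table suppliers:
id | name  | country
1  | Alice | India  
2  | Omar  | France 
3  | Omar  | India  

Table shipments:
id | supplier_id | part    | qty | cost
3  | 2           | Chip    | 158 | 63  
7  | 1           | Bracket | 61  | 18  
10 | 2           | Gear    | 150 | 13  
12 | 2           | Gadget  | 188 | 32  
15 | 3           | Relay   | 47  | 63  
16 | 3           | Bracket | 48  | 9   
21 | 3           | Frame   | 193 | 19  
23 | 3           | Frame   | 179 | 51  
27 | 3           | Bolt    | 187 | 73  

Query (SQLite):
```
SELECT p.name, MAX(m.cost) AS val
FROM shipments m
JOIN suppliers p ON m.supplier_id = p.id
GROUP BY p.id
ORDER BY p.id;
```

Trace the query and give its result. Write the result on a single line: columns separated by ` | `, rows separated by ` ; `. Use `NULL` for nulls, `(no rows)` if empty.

Join each shipments row to its suppliers via supplier_id.
Group joined rows by suppliers.id; compute MAX(m.cost) per group.
  1: ids {7} → MAX(m.cost)=18
  2: ids {3, 10, 12} → MAX(m.cost)=63
  3: ids {15, 16, 21, 23, 27} → MAX(m.cost)=73

Alice | 18 ; Omar | 63 ; Omar | 73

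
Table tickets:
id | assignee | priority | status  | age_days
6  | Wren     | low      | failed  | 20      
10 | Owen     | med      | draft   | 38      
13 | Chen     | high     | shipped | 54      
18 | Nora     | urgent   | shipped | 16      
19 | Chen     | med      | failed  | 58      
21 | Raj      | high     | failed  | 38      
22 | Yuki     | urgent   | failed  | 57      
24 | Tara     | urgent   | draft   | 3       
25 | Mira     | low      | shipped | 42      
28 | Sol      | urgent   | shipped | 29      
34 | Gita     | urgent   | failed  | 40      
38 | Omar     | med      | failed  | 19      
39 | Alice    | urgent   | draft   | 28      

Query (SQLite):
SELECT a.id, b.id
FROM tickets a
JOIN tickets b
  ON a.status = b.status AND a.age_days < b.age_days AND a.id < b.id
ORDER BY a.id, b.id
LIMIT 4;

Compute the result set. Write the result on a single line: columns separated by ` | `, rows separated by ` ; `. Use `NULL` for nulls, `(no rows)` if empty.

6 | 19 ; 6 | 21 ; 6 | 22 ; 6 | 34

Pairs (a,b) with same status, a.age_days < b.age_days, a.id < b.id.
status groups: draft:{10,24,39} failed:{6,19,21,22,34,38} shipped:{13,18,25,28}
Ordered by (a.id, b.id); first 4.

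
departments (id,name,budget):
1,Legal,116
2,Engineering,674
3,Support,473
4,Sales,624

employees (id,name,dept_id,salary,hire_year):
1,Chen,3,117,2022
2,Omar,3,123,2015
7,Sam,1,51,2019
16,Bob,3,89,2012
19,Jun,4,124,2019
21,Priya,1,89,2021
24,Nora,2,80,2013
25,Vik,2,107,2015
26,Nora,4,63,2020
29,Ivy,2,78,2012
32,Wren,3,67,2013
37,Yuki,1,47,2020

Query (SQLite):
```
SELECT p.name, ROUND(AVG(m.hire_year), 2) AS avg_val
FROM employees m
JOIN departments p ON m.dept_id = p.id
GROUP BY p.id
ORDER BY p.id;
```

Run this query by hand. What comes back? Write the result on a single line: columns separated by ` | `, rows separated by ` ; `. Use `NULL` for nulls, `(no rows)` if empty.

Legal | 2020 ; Engineering | 2013.33 ; Support | 2015.5 ; Sales | 2019.5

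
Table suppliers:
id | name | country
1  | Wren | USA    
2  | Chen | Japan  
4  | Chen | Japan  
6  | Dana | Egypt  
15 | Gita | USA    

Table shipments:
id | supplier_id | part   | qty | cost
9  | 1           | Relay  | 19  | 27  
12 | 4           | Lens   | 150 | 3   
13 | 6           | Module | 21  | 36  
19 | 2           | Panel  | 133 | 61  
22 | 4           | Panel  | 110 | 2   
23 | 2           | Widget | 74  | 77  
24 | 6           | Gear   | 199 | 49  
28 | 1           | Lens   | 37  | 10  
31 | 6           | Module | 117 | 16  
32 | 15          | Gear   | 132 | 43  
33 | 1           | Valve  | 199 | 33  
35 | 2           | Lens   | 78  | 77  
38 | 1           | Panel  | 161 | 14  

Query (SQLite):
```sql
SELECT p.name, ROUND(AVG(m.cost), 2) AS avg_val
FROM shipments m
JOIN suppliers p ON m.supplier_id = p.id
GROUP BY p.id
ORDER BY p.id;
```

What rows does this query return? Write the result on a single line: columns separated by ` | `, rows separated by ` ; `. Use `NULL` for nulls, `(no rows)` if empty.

Wren | 21 ; Chen | 71.67 ; Chen | 2.5 ; Dana | 33.67 ; Gita | 43

Join each shipments row to its suppliers via supplier_id.
Group joined rows by suppliers.id; compute ROUND(AVG(m.cost), 2) per group.
  1: ids {9, 28, 33, 38} → ROUND(AVG(m.cost), 2)=21
  2: ids {19, 23, 35} → ROUND(AVG(m.cost), 2)=71.67
  4: ids {12, 22} → ROUND(AVG(m.cost), 2)=2.5
  6: ids {13, 24, 31} → ROUND(AVG(m.cost), 2)=33.67
  15: ids {32} → ROUND(AVG(m.cost), 2)=43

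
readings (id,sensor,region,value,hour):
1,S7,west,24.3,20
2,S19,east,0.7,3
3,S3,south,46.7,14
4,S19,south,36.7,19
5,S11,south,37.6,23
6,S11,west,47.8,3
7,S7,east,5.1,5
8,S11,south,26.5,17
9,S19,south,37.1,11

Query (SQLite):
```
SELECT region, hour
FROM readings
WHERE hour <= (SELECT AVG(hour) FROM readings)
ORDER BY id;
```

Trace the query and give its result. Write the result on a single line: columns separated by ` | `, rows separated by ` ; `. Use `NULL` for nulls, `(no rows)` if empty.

Scalar subquery: AVG(hour) over all readings rows = 12.777778 (≈; comparison uses full precision).
Keep rows where hour <= that value.

east | 3 ; west | 3 ; east | 5 ; south | 11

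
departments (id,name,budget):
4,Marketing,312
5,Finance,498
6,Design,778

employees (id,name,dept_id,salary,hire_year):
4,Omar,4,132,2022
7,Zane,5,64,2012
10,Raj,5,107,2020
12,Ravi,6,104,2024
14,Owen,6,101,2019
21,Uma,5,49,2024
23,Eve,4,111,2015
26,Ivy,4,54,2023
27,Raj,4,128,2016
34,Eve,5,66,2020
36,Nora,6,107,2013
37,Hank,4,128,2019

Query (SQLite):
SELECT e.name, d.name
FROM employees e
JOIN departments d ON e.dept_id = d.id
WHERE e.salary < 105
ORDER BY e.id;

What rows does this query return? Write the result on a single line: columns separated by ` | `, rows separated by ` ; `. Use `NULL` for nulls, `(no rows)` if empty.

Each employees row matches the departments row where dept_id = departments.id.
Then keep rows with e.salary < 105.

Zane | Finance ; Ravi | Design ; Owen | Design ; Uma | Finance ; Ivy | Marketing ; Eve | Finance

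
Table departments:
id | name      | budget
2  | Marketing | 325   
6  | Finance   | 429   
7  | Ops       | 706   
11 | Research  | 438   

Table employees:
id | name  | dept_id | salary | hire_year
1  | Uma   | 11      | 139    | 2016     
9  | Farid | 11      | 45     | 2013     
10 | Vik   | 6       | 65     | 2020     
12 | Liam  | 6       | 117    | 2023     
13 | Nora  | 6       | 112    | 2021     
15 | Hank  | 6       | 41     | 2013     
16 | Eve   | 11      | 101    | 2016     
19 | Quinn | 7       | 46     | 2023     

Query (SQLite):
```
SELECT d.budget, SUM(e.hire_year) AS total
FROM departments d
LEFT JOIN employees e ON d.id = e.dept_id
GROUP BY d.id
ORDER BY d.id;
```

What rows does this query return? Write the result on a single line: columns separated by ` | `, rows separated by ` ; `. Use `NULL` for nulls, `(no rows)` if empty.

LEFT JOIN keeps every departments row; unmatched ones get NULL for employees columns.
Group by departments.id and compute SUM(e.hire_year). SUM over an all-NULL group is NULL.
  2: ids {—} → SUM(e.hire_year)=NULL
  6: ids {10, 12, 13, 15} → SUM(e.hire_year)=8077
  7: ids {19} → SUM(e.hire_year)=2023
  11: ids {1, 9, 16} → SUM(e.hire_year)=6045

325 | NULL ; 429 | 8077 ; 706 | 2023 ; 438 | 6045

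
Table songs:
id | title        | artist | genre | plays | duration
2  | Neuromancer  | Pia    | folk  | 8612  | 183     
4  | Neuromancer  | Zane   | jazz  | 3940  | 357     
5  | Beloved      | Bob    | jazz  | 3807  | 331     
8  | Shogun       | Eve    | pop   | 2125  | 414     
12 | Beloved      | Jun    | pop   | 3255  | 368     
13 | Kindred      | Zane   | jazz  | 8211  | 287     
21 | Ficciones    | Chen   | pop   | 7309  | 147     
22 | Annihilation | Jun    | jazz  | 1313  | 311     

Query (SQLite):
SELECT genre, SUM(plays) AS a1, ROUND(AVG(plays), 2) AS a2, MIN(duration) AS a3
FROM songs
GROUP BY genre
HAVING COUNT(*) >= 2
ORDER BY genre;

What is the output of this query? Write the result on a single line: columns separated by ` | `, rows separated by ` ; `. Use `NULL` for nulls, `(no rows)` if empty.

Group songs by genre.
Per group compute: SUM(plays), ROUND(AVG(plays), 2), MIN(duration).
HAVING: drop groups with fewer than 2 rows.
  folk: ids {2} → SUM(plays)=8612, ROUND(AVG(plays), 2)=8612, MIN(duration)=183
  jazz: ids {4, 5, 13, 22} → SUM(plays)=17271, ROUND(AVG(plays), 2)=4317.75, MIN(duration)=287
  pop: ids {8, 12, 21} → SUM(plays)=12689, ROUND(AVG(plays), 2)=4229.67, MIN(duration)=147

jazz | 17271 | 4317.75 | 287 ; pop | 12689 | 4229.67 | 147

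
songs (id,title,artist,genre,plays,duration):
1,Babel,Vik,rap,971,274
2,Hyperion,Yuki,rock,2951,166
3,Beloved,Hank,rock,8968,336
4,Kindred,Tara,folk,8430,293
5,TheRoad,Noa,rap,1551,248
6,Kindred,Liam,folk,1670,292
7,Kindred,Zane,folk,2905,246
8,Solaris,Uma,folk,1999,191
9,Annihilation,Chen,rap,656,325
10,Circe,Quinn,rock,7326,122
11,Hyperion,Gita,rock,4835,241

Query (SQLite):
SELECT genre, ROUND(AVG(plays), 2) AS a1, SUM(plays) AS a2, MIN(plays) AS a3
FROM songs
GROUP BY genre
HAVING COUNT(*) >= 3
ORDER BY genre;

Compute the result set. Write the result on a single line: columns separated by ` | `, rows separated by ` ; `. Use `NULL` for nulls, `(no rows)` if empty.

folk | 3751 | 15004 | 1670 ; rap | 1059.33 | 3178 | 656 ; rock | 6020 | 24080 | 2951

Group songs by genre.
Per group compute: ROUND(AVG(plays), 2), SUM(plays), MIN(plays).
HAVING: drop groups with fewer than 3 rows.
  folk: ids {4, 6, 7, 8} → ROUND(AVG(plays), 2)=3751, SUM(plays)=15004, MIN(plays)=1670
  rap: ids {1, 5, 9} → ROUND(AVG(plays), 2)=1059.33, SUM(plays)=3178, MIN(plays)=656
  rock: ids {2, 3, 10, 11} → ROUND(AVG(plays), 2)=6020, SUM(plays)=24080, MIN(plays)=2951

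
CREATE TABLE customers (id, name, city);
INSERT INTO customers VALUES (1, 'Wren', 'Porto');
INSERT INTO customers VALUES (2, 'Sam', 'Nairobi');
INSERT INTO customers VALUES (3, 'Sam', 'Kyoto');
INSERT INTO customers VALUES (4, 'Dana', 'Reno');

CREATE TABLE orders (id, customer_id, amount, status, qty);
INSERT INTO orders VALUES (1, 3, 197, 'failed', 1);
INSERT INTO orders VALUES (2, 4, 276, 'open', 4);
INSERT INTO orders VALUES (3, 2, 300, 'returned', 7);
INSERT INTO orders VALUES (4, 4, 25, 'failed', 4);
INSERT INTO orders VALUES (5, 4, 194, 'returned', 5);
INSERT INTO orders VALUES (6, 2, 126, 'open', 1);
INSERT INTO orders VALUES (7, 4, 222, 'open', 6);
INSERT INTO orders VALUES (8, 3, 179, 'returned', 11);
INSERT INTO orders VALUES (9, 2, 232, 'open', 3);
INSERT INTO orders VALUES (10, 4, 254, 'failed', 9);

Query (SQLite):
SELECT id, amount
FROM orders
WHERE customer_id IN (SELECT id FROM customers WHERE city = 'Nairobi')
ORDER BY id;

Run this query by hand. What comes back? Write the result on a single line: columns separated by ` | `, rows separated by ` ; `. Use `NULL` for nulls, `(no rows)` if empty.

3 | 300 ; 6 | 126 ; 9 | 232

Inner query: customers.id where city = 'Nairobi'.
Outer: keep orders rows whose customer_id is in that set.
Inner query → {2}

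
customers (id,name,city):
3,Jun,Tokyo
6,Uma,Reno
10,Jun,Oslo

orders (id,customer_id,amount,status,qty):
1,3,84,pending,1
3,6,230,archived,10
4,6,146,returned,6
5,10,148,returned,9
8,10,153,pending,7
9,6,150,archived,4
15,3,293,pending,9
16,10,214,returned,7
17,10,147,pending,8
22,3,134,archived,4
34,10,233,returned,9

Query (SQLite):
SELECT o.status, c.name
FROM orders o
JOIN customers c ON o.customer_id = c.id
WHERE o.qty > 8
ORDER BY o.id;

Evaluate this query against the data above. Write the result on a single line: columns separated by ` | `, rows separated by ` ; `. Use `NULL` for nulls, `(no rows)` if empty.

archived | Uma ; returned | Jun ; pending | Jun ; returned | Jun

Each orders row matches the customers row where customer_id = customers.id.
Then keep rows with o.qty > 8.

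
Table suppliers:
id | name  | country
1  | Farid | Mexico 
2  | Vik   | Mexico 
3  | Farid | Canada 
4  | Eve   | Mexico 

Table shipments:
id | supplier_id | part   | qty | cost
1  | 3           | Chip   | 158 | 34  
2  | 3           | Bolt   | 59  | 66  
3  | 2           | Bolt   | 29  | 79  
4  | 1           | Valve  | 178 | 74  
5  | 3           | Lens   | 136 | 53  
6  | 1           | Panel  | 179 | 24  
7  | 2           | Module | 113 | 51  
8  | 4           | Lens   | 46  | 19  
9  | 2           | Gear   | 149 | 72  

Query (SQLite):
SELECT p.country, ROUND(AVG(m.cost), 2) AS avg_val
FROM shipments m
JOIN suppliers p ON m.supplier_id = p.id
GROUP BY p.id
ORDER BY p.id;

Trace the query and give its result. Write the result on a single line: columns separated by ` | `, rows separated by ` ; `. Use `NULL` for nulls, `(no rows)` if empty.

Join each shipments row to its suppliers via supplier_id.
Group joined rows by suppliers.id; compute ROUND(AVG(m.cost), 2) per group.
  1: ids {4, 6} → ROUND(AVG(m.cost), 2)=49
  2: ids {3, 7, 9} → ROUND(AVG(m.cost), 2)=67.33
  3: ids {1, 2, 5} → ROUND(AVG(m.cost), 2)=51
  4: ids {8} → ROUND(AVG(m.cost), 2)=19

Mexico | 49 ; Mexico | 67.33 ; Canada | 51 ; Mexico | 19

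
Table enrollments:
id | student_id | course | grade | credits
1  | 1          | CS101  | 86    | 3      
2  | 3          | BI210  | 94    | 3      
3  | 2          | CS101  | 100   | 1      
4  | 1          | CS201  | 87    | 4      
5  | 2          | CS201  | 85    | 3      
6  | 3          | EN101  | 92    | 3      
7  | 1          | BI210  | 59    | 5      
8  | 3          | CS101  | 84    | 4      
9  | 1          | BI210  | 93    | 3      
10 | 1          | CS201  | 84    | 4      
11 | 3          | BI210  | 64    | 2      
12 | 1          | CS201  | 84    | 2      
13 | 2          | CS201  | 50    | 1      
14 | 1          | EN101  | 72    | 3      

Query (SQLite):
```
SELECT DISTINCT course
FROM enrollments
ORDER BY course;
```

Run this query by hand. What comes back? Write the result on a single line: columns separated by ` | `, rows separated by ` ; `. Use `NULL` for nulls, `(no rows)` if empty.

Collect distinct course values from enrollments.

BI210 ; CS101 ; CS201 ; EN101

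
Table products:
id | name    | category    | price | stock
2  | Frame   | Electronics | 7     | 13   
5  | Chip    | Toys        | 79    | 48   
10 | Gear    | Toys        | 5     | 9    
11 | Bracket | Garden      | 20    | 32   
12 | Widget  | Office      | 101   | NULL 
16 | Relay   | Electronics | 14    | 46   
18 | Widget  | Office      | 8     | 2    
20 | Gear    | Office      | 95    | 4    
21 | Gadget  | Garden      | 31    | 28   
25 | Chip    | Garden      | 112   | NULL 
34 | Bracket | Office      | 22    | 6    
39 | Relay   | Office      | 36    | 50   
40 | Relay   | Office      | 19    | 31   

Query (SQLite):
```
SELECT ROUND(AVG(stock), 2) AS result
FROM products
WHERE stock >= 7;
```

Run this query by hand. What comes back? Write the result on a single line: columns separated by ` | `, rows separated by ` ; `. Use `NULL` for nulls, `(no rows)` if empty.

32.13

Rows where stock >= 7 → stock values: [13, 48, 9, 32, 46, 28, 50, 31].
AVG = 257 / 8 (rounded to 2 dp).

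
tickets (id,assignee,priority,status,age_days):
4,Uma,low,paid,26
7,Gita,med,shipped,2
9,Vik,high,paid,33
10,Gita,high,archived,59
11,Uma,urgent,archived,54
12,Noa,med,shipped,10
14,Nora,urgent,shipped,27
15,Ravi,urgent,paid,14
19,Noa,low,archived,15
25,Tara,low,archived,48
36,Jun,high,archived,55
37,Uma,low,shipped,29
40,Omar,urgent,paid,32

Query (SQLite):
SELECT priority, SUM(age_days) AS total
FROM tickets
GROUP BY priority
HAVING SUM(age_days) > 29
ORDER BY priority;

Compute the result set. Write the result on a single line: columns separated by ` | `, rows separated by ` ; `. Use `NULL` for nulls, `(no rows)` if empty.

Partition tickets by priority; compute SUM(age_days) within each group.
HAVING: keep groups where SUM(age_days) > 29.
  high: ids {9, 10, 36} → SUM(age_days)=147
  low: ids {4, 19, 25, 37} → SUM(age_days)=118
  med: ids {7, 12} → SUM(age_days)=12
  urgent: ids {11, 14, 15, 40} → SUM(age_days)=127

high | 147 ; low | 118 ; urgent | 127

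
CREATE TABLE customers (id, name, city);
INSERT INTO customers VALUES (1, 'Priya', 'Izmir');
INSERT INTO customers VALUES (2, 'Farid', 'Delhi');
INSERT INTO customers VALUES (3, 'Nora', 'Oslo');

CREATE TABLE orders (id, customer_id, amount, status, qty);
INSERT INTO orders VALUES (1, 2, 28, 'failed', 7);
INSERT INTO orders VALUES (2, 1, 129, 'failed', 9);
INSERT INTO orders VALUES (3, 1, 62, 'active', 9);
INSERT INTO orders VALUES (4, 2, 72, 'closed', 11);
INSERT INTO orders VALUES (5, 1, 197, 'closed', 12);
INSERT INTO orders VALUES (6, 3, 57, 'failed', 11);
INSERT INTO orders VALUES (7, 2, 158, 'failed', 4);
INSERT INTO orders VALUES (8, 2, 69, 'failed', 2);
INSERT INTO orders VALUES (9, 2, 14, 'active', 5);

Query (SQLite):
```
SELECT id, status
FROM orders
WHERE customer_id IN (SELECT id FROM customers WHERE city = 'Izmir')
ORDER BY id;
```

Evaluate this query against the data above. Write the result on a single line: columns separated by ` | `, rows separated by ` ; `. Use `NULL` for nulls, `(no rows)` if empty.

2 | failed ; 3 | active ; 5 | closed

Inner query: customers.id where city = 'Izmir'.
Outer: keep orders rows whose customer_id is in that set.
Inner query → {1}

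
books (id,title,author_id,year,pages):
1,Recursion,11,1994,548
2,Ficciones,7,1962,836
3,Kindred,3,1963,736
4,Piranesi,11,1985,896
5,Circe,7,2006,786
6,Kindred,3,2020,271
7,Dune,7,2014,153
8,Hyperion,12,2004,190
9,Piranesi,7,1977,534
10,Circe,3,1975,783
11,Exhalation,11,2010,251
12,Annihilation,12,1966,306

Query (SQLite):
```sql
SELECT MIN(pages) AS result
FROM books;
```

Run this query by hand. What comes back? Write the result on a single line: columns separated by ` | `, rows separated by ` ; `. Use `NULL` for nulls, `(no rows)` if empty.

All pages values: [548, 836, 736, 896, 786, 271, 153, 190, 534, 783, 251, 306].
MIN of non-NULL values = 153.

153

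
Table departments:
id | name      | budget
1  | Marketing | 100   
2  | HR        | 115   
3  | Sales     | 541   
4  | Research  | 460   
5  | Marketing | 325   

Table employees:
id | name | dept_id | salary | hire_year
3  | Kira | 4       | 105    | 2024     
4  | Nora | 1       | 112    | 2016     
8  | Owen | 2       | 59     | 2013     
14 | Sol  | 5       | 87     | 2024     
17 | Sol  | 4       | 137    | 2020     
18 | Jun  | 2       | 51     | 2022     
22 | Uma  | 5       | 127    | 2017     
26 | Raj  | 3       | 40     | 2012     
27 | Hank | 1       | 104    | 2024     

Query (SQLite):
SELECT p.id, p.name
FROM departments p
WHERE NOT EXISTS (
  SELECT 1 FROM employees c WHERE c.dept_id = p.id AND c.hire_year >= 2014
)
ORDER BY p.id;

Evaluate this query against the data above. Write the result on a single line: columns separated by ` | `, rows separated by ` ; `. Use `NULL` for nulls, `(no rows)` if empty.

For each departments row, check whether any employees with matching dept_id has hire_year >= 2014.
Keep rows where that is false.

3 | Sales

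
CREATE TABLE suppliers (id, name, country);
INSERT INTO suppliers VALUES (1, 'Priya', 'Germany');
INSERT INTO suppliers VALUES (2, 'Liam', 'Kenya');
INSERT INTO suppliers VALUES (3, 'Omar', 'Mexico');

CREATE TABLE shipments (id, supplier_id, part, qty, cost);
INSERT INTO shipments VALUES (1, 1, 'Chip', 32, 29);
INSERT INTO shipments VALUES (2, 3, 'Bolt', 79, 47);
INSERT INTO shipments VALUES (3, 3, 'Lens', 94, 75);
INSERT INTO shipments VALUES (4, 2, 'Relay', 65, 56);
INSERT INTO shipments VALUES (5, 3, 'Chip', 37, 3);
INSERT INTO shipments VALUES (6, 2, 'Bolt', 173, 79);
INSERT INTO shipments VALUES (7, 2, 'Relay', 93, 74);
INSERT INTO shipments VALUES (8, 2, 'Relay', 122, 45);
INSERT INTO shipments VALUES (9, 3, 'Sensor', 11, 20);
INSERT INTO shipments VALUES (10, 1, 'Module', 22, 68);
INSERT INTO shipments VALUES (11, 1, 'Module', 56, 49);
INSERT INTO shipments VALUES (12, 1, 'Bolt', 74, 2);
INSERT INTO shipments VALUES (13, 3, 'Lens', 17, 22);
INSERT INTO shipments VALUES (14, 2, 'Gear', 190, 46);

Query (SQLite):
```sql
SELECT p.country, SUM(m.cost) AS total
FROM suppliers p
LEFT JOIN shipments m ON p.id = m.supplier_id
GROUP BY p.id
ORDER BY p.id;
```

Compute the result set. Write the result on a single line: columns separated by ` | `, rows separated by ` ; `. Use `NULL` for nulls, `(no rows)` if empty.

LEFT JOIN keeps every suppliers row; unmatched ones get NULL for shipments columns.
Group by suppliers.id and compute SUM(m.cost). SUM over an all-NULL group is NULL.
  1: ids {1, 10, 11, 12} → SUM(m.cost)=148
  2: ids {4, 6, 7, 8, 14} → SUM(m.cost)=300
  3: ids {2, 3, 5, 9, 13} → SUM(m.cost)=167

Germany | 148 ; Kenya | 300 ; Mexico | 167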